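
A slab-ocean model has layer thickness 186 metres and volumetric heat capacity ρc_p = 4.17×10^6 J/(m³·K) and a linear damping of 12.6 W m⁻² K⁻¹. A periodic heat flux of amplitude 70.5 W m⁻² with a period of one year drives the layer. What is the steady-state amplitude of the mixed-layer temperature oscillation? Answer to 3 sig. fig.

Areal heat capacity C = ρc_p × D = 4.17×10^6 × 186 = 7.76×10^8 J m⁻² K⁻¹.
Angular frequency ω = 2π / T = 2π / 3.15×10^7 s = 1.99×10^-7 s⁻¹.
√((Cω)² + λ²) = √((155)² + 12.6²) = 155 W/(m²·K).
Amplitude A = F₀ / √((Cω)²+λ²) = 70.5 / 155 = 0.455 K.

0.455 K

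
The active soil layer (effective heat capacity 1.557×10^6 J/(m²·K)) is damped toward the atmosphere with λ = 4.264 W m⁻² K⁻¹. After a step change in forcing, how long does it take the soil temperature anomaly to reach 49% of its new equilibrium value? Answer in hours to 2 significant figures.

Areal heat capacity C = 1.557×10^6 J/(m²·K) (given).
τ = C / λ = 1.56×10^6 / 4.264 = 3.65×10^5 s.
Fraction reached: 1 − e^(−t/τ) = 0.49 ⇒ t = −τ ln(1 − 0.49) = τ × 0.673.
t = 2.46×10^5 s = 68.3 hours.

68 hours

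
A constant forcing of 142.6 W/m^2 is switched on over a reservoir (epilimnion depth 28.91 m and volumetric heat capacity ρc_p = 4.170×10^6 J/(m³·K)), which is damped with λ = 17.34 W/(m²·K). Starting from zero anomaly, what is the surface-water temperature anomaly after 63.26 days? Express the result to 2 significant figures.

4.5 K

Areal heat capacity C = ρc_p × D = 4.170×10^6 × 28.91 = 1.21×10^8 J m⁻² K⁻¹.
τ = C / λ = 1.21×10^8 / 17.34 = 6.95×10^6 s.
Equilibrium anomaly ΔT_eq = F / λ = 142.6 / 17.34 = 8.22 K.
t = 63.26 days = 5.47×10^6 s, so t/τ = 0.786.
ΔT(t) = ΔT_eq (1 − e^(−t/τ)) = 8.22 × (1 − e^−0.786) = 4.48 K.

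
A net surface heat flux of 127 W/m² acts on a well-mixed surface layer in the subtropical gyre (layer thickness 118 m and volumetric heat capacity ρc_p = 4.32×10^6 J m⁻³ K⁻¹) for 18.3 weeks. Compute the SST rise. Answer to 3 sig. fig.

2.76 K

Areal heat capacity C = ρc_p × D = 4.32×10^6 × 118 = 5.10×10^8 J m⁻² K⁻¹.
Net heat input Q = F Δt = 127 × (18.3 weeks × 6.048×10^5 s/week) = 1.41×10^9 J/m².
ΔT = Q / C = 1.41×10^9 / 5.10×10^8 = 2.76 K.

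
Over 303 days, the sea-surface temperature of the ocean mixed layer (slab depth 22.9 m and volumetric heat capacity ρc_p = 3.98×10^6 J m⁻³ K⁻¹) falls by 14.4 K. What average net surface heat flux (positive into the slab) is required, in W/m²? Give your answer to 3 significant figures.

-50.1

Areal heat capacity C = ρc_p × D = 3.98×10^6 × 22.9 = 9.11×10^7 J/(m^2 K).
Required heat per unit area: Q = C ΔT = 9.11×10^7 × -14.4 = -1.31×10^9 J/m².
Flux F = Q / Δt = -1.31×10^9 / 2.62×10^7 s = -50.1 W/m².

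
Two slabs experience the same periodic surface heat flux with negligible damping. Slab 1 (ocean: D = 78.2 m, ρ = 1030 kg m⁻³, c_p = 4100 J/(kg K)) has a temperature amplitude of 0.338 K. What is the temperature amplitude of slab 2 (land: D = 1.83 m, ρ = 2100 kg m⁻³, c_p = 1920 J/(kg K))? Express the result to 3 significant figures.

15.1 K

C_ocean = 3.30×10^8 J/(m²·K); C_land = 7.38×10^6 J/(m²·K).
A ∝ 1/C ⇒ A_land = A_ocean × C_ocean/C_land = 0.338 × 44.8 = 15.1 K.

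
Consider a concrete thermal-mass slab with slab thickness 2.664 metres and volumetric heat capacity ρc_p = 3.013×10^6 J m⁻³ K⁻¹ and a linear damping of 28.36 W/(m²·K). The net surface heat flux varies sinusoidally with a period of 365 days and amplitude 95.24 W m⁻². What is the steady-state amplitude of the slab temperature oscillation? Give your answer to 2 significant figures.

Areal heat capacity C = ρc_p × D = 3.013×10^6 × 2.664 = 8.03×10^6 J m⁻² K⁻¹.
Angular frequency ω = 2π / T = 2π / 3.15×10^7 s = 1.99×10^-7 s⁻¹.
√((Cω)² + λ²) = √((1.60)² + 28.36²) = 28.4 W/(m²·K).
Amplitude A = F₀ / √((Cω)²+λ²) = 95.24 / 28.4 = 3.35 K.

3.4 K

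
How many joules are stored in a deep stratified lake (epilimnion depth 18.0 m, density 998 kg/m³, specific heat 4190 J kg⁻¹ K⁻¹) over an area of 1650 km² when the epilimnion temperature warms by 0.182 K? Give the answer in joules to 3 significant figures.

Areal heat capacity C = ρ c_p D = 998 × 4190 × 18.0 = 7.53×10^7 J m⁻² K⁻¹.
Heat per unit area: q = C ΔT = 7.53×10^7 × 0.182 = 1.37×10^7 J/m².
Total heat: Q = q × A = 1.37×10^7 × (1650 × 10⁶ m²) = 2.26×10^16 J.

2.26×10^16 J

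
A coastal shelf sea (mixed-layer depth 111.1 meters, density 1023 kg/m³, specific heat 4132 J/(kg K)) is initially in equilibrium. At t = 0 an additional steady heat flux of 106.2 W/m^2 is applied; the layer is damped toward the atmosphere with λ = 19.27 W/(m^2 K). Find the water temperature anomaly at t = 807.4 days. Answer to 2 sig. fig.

5.2 K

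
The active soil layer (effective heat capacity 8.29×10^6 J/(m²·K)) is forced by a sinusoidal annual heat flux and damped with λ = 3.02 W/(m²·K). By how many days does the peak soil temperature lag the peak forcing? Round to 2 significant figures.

29 days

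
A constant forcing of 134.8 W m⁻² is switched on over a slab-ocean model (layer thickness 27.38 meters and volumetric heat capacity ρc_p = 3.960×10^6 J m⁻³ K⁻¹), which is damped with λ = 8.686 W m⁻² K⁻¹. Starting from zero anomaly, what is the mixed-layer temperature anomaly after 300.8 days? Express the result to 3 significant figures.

13.6 K

Areal heat capacity C = ρc_p × D = 3.960×10^6 × 27.38 = 1.08×10^8 J m⁻² K⁻¹.
τ = C / λ = 1.08×10^8 / 8.686 = 1.25×10^7 s.
Equilibrium anomaly ΔT_eq = F / λ = 134.8 / 8.686 = 15.5 K.
t = 300.8 days = 2.60×10^7 s, so t/τ = 2.08.
ΔT(t) = ΔT_eq (1 − e^(−t/τ)) = 15.5 × (1 − e^−2.08) = 13.6 K.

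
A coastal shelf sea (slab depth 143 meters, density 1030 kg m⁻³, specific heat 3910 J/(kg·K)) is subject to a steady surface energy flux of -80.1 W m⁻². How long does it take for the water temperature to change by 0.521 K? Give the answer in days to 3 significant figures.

Areal heat capacity C = ρ c_p D = 1030 × 3910 × 143 = 5.76×10^8 J m⁻² K⁻¹.
Time required: Δt = C ΔT / F = 5.76×10^8 × -0.521 / -80.1 = 3.75×10^6 s.
In days: 3.75×10^6 s / (86400 s/day) = 43.4 days.

43.4 days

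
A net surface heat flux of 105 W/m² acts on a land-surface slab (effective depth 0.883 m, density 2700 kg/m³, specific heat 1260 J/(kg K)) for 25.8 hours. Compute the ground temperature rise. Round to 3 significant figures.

Areal heat capacity C = ρ c_p D = 2700 × 1260 × 0.883 = 3.00×10^6 J/(m^2 K).
Net heat input Q = F Δt = 105 × (25.8 hours × 3600 s/hour) = 9.75×10^6 J/m².
ΔT = Q / C = 9.75×10^6 / 3.00×10^6 = 3.25 K.

3.25 K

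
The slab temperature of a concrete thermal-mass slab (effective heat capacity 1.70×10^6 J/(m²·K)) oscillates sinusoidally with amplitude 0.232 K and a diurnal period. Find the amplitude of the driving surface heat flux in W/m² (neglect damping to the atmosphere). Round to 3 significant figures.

28.7

Areal heat capacity C = 1.70×10^6 J/(m²·K) (given).
ω = 2π / 86400 s = 7.27×10^-5 s⁻¹.
Cω = 1.70×10^6 × 7.27×10^-5 = 124 W/(m²·K).
F₀ = A × Cω = 0.232 × 124 = 28.7 W/m².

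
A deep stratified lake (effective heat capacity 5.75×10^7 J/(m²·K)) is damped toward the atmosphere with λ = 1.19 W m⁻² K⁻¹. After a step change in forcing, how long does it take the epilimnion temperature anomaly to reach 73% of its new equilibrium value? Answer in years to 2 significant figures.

Areal heat capacity C = 5.75×10^7 J/(m²·K) (given).
τ = C / λ = 5.75×10^7 / 1.19 = 4.83×10^7 s.
Fraction reached: 1 − e^(−t/τ) = 0.73 ⇒ t = −τ ln(1 − 0.73) = τ × 1.31.
t = 6.33×10^7 s = 2.00 years.

2.0 years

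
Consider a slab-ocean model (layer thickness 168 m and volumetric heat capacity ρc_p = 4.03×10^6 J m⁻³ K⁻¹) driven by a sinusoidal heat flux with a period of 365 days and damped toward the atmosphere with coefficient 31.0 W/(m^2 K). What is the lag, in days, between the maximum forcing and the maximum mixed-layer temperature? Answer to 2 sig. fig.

Areal heat capacity C = ρc_p × D = 4.03×10^6 × 168 = 6.77×10^8 J m⁻² K⁻¹.
ω = 2π / 3.15×10^7 s = 1.99×10^-7 s⁻¹.
Phase lag φ = arctan(Cω/λ) = arctan(135/31.0) = 1.34 rad.
Time lag = φ / ω = 1.34 / 1.99×10^-7 = 6.75×10^6 s = 78.1 days.

78 days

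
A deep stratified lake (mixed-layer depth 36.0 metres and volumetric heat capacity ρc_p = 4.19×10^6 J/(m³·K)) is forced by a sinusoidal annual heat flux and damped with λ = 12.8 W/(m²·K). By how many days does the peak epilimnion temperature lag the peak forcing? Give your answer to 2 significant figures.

68 days

Areal heat capacity C = ρc_p × D = 4.19×10^6 × 36.0 = 1.51×10^8 J/(m²·K).
ω = 2π / 3.15×10^7 s = 1.99×10^-7 s⁻¹.
Phase lag φ = arctan(Cω/λ) = arctan(30.1/12.8) = 1.17 rad.
Time lag = φ / ω = 1.17 / 1.99×10^-7 = 5.86×10^6 s = 67.9 days.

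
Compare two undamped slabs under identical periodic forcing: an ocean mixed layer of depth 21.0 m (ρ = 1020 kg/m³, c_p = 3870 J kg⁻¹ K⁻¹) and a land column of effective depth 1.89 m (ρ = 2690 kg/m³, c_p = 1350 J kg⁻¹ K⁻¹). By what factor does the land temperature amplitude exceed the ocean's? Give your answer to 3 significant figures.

12.1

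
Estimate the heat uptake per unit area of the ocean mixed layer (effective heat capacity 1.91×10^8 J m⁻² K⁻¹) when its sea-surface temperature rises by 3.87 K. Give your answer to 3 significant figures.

7.39×10^8

Areal heat capacity C = 1.91×10^8 J m⁻² K⁻¹ (given).
ΔQ = C ΔT = 1.91×10^8 × 3.87 = 7.39×10^8 J/m².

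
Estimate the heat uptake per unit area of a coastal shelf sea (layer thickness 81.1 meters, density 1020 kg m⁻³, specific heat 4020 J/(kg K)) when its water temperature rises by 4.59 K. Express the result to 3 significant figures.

Areal heat capacity C = ρ c_p D = 1020 × 4020 × 81.1 = 3.33×10^8 J m⁻² K⁻¹.
ΔQ = C ΔT = 3.33×10^8 × 4.59 = 1.53×10^9 J/m².

1.53×10^9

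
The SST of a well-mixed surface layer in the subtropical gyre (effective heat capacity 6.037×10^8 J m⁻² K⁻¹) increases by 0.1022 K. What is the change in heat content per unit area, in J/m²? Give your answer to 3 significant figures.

Areal heat capacity C = 6.037×10^8 J m⁻² K⁻¹ (given).
ΔQ = C ΔT = 6.04×10^8 × 0.1022 = 6.17×10^7 J/m².

6.17×10^7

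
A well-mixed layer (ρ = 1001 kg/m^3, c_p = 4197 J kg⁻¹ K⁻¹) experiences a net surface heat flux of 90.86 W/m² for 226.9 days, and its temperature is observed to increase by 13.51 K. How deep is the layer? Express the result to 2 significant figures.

31 m

Heat input Q = F Δt = 90.86 × 1.96×10^7 s = 1.78×10^9 J/m².
Required areal heat capacity C = Q / ΔT = 1.32×10^8 J/(m²·K).
Depth D = C / (ρ c_p) = 1.32×10^8 / (1001 × 4197) = 31.4 m.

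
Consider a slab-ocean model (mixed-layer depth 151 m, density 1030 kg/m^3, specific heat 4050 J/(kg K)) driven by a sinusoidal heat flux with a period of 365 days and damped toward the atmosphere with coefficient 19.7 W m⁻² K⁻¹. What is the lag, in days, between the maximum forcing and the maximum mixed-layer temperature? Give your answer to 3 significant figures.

82.2 days

Areal heat capacity C = ρ c_p D = 1030 × 4050 × 151 = 6.30×10^8 J/(m²·K).
ω = 2π / 3.15×10^7 s = 1.99×10^-7 s⁻¹.
Phase lag φ = arctan(Cω/λ) = arctan(125/19.7) = 1.42 rad.
Time lag = φ / ω = 1.42 / 1.99×10^-7 = 7.10×10^6 s = 82.2 days.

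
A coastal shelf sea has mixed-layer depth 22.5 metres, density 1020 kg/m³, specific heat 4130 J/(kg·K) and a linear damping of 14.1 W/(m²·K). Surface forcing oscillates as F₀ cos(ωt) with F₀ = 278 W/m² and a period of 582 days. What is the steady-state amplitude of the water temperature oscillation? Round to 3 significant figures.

15.1 K

Areal heat capacity C = ρ c_p D = 1020 × 4130 × 22.5 = 9.48×10^7 J/(m^2 K).
Angular frequency ω = 2π / T = 2π / 5.03×10^7 s = 1.25×10^-7 s⁻¹.
√((Cω)² + λ²) = √((11.8)² + 14.1²) = 18.4 W/(m²·K).
Amplitude A = F₀ / √((Cω)²+λ²) = 278 / 18.4 = 15.1 K.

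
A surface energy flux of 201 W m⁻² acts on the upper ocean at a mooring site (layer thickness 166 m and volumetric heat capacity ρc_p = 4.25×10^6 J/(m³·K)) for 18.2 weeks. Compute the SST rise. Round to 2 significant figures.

Areal heat capacity C = ρc_p × D = 4.25×10^6 × 166 = 7.06×10^8 J/(m²·K).
Net heat input Q = F Δt = 201 × (18.2 weeks × 6.048×10^5 s/week) = 2.21×10^9 J/m².
ΔT = Q / C = 2.21×10^9 / 7.06×10^8 = 3.14 K.

3.1 K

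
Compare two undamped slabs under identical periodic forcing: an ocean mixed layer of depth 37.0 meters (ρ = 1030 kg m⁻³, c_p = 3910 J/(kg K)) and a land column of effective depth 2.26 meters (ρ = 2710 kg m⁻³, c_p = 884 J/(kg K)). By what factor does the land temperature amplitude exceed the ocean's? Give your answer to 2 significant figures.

28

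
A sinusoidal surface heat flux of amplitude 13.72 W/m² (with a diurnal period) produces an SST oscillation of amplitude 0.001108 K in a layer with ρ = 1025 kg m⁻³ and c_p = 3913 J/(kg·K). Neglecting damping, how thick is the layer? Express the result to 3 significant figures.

ω = 2π / 86400 s = 7.27×10^-5 s⁻¹.
Required C = F₀ / (A ω) = 13.72 / (0.001108 × 7.27×10^-5) = 1.70×10^8 J/(m²·K).
D = C / (ρ c_p) = 1.70×10^8 / (1025 × 3913) = 42.5 m.

42.5 m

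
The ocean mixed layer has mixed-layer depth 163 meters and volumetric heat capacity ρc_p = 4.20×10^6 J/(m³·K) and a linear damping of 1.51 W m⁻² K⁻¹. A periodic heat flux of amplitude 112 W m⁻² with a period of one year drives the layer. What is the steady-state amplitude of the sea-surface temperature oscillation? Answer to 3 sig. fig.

Areal heat capacity C = ρc_p × D = 4.20×10^6 × 163 = 6.85×10^8 J m⁻² K⁻¹.
Angular frequency ω = 2π / T = 2π / 3.15×10^7 s = 1.99×10^-7 s⁻¹.
√((Cω)² + λ²) = √((136)² + 1.51²) = 136 W/(m²·K).
Amplitude A = F₀ / √((Cω)²+λ²) = 112 / 136 = 0.821 K.

0.821 K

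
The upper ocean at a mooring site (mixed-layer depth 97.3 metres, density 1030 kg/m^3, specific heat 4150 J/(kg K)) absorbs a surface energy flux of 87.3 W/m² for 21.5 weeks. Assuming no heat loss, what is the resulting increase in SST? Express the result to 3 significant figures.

Areal heat capacity C = ρ c_p D = 1030 × 4150 × 97.3 = 4.16×10^8 J/(m^2 K).
Net heat input Q = F Δt = 87.3 × (21.5 weeks × 6.048×10^5 s/week) = 1.14×10^9 J/m².
ΔT = Q / C = 1.14×10^9 / 4.16×10^8 = 2.73 K.

2.73 K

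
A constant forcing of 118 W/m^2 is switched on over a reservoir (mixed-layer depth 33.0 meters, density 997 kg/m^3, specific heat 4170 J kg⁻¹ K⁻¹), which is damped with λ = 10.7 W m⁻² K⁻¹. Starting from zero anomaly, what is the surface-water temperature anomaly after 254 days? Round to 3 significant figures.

9.04 K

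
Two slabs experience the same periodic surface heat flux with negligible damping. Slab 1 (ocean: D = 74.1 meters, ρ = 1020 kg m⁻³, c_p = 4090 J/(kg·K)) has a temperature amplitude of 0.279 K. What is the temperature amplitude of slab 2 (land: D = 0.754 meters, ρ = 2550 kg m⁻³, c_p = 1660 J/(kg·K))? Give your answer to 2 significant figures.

27 K

C_ocean = 3.09×10^8 J/(m²·K); C_land = 3.19×10^6 J/(m²·K).
A ∝ 1/C ⇒ A_land = A_ocean × C_ocean/C_land = 0.279 × 96.9 = 27.0 K.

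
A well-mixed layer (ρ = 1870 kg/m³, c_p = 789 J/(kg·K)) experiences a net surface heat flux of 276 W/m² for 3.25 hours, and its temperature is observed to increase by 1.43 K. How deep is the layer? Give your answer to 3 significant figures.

1.53 m

Heat input Q = F Δt = 276 × 11700 s = 3.23×10^6 J/m².
Required areal heat capacity C = Q / ΔT = 2.26×10^6 J/(m²·K).
Depth D = C / (ρ c_p) = 2.26×10^6 / (1870 × 789) = 1.53 m.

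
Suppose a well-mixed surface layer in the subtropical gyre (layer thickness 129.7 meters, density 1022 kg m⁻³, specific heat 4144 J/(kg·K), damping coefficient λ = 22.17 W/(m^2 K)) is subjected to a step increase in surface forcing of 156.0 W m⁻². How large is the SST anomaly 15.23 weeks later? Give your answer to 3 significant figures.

Areal heat capacity C = ρ c_p D = 1022 × 4144 × 129.7 = 5.49×10^8 J/(m²·K).
τ = C / λ = 5.49×10^8 / 22.17 = 2.48×10^7 s.
Equilibrium anomaly ΔT_eq = F / λ = 156.0 / 22.17 = 7.04 K.
t = 15.23 weeks = 9.21×10^6 s, so t/τ = 0.372.
ΔT(t) = ΔT_eq (1 − e^(−t/τ)) = 7.04 × (1 − e^−0.372) = 2.18 K.

2.18 K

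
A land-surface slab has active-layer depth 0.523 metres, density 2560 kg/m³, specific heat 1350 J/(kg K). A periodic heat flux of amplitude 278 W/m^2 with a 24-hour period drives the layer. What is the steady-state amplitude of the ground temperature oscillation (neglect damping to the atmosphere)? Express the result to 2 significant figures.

2.1 K

Areal heat capacity C = ρ c_p D = 2560 × 1350 × 0.523 = 1.81×10^6 J/(m^2 K).
Angular frequency ω = 2π / T = 2π / 86400 s = 7.27×10^-5 s⁻¹.
Cω = 1.81×10^6 × 7.27×10^-5 = 131 W/(m²·K).
Amplitude A = F₀ / (Cω) = 278 / 131 = 2.11 K.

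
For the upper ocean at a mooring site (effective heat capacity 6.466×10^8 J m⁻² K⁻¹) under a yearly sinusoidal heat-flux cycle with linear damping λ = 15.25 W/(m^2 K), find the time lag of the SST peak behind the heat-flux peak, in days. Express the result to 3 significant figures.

84.4 days

Areal heat capacity C = 6.466×10^8 J m⁻² K⁻¹ (given).
ω = 2π / 3.15×10^7 s = 1.99×10^-7 s⁻¹.
Phase lag φ = arctan(Cω/λ) = arctan(129/15.25) = 1.45 rad.
Time lag = φ / ω = 1.45 / 1.99×10^-7 = 7.29×10^6 s = 84.4 days.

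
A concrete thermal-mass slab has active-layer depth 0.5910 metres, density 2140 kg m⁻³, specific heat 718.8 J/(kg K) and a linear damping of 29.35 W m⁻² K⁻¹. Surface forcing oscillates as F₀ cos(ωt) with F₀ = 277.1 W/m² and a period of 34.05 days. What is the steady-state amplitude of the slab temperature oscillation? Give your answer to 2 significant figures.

9.4 K

Areal heat capacity C = ρ c_p D = 2140 × 718.8 × 0.5910 = 9.09×10^5 J m⁻² K⁻¹.
Angular frequency ω = 2π / T = 2π / 2.94×10^6 s = 2.14×10^-6 s⁻¹.
√((Cω)² + λ²) = √((1.94)² + 29.35²) = 29.4 W/(m²·K).
Amplitude A = F₀ / √((Cω)²+λ²) = 277.1 / 29.4 = 9.42 K.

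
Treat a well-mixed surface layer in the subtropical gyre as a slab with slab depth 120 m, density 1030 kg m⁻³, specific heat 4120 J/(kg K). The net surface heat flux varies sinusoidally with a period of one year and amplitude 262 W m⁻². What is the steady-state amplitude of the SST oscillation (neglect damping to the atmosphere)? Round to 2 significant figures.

2.6 K

Areal heat capacity C = ρ c_p D = 1030 × 4120 × 120 = 5.09×10^8 J/(m^2 K).
Angular frequency ω = 2π / T = 2π / 3.15×10^7 s = 1.99×10^-7 s⁻¹.
Cω = 5.09×10^8 × 1.99×10^-7 = 101 W/(m²·K).
Amplitude A = F₀ / (Cω) = 262 / 101 = 2.58 K.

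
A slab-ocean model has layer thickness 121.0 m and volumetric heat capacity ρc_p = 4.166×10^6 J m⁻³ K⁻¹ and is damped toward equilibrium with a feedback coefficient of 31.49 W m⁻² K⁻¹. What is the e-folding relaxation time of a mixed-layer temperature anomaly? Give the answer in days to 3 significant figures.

185 days

Areal heat capacity C = ρc_p × D = 4.166×10^6 × 121.0 = 5.04×10^8 J/(m^2 K).
Relaxation time τ = C / λ = 5.04×10^8 / 31.49 = 1.60×10^7 s.
In days: 1.60×10^7 s / (86400 s/day) = 185 days.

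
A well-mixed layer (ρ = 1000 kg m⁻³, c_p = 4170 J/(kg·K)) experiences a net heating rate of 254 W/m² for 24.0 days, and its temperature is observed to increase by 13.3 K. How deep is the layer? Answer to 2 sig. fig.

9.5 m

Heat input Q = F Δt = 254 × 2.07×10^6 s = 5.27×10^8 J/m².
Required areal heat capacity C = Q / ΔT = 3.96×10^7 J/(m²·K).
Depth D = C / (ρ c_p) = 3.96×10^7 / (1000 × 4170) = 9.50 m.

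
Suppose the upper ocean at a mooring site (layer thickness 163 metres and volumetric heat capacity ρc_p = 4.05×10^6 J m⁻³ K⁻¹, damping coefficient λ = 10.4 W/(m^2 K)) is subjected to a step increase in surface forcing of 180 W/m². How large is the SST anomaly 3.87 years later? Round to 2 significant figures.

15 K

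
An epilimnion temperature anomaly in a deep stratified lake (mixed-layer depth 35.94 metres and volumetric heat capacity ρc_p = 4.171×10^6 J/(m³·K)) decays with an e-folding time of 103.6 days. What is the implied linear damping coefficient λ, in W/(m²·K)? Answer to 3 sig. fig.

16.7

Areal heat capacity C = ρc_p × D = 4.171×10^6 × 35.94 = 1.50×10^8 J m⁻² K⁻¹.
τ = 103.6 days = 8.95×10^6 s.
λ = C / τ = 1.50×10^8 / 8.95×10^6 = 16.7 W/(m²·K).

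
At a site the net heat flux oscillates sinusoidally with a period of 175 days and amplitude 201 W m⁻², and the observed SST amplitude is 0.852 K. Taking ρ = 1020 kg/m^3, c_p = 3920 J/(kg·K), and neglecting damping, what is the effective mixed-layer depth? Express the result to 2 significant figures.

140 m

ω = 2π / 1.51×10^7 s = 4.16×10^-7 s⁻¹.
Required C = F₀ / (A ω) = 201 / (0.852 × 4.16×10^-7) = 5.68×10^8 J/(m²·K).
D = C / (ρ c_p) = 5.68×10^8 / (1020 × 3920) = 142 m.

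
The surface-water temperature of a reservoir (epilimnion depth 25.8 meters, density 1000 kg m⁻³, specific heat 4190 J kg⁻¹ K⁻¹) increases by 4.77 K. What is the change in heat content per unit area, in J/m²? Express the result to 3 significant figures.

5.16×10^8

Areal heat capacity C = ρ c_p D = 1000 × 4190 × 25.8 = 1.08×10^8 J m⁻² K⁻¹.
ΔQ = C ΔT = 1.08×10^8 × 4.77 = 5.16×10^8 J/m².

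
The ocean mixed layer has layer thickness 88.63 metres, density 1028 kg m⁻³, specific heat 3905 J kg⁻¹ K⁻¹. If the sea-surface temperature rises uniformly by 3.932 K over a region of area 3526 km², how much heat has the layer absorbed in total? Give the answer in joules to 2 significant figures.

Areal heat capacity C = ρ c_p D = 1028 × 3905 × 88.63 = 3.56×10^8 J m⁻² K⁻¹.
Heat per unit area: q = C ΔT = 3.56×10^8 × 3.932 = 1.40×10^9 J/m².
Total heat: Q = q × A = 1.40×10^9 × (3526 × 10⁶ m²) = 4.93×10^18 J.

4.9×10^18 J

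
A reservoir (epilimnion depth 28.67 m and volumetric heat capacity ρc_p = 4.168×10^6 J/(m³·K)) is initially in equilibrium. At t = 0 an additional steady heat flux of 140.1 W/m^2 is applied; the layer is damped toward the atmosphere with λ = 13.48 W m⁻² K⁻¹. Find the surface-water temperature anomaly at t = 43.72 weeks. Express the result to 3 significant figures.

Areal heat capacity C = ρc_p × D = 4.168×10^6 × 28.67 = 1.19×10^8 J m⁻² K⁻¹.
τ = C / λ = 1.19×10^8 / 13.48 = 8.86×10^6 s.
Equilibrium anomaly ΔT_eq = F / λ = 140.1 / 13.48 = 10.4 K.
t = 43.72 weeks = 2.64×10^7 s, so t/τ = 2.98.
ΔT(t) = ΔT_eq (1 − e^(−t/τ)) = 10.4 × (1 − e^−2.98) = 9.87 K.

9.87 K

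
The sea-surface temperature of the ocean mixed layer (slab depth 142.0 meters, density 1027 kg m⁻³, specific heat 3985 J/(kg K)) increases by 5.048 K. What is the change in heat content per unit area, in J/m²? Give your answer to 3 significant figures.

2.93×10^9

Areal heat capacity C = ρ c_p D = 1027 × 3985 × 142.0 = 5.81×10^8 J m⁻² K⁻¹.
ΔQ = C ΔT = 5.81×10^8 × 5.048 = 2.93×10^9 J/m².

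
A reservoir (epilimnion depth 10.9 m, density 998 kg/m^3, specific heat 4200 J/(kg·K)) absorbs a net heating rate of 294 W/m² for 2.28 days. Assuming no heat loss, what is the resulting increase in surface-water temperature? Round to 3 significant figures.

1.27 K

Areal heat capacity C = ρ c_p D = 998 × 4200 × 10.9 = 4.57×10^7 J/(m^2 K).
Net heat input Q = F Δt = 294 × (2.28 days × 86400 s/day) = 5.79×10^7 J/m².
ΔT = Q / C = 5.79×10^7 / 4.57×10^7 = 1.27 K.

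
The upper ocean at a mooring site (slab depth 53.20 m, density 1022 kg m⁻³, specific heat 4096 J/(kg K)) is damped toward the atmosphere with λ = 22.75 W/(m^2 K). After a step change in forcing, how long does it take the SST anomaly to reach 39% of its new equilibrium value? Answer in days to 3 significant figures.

Areal heat capacity C = ρ c_p D = 1022 × 4096 × 53.20 = 2.23×10^8 J/(m²·K).
τ = C / λ = 2.23×10^8 / 22.75 = 9.79×10^6 s.
Fraction reached: 1 − e^(−t/τ) = 0.39 ⇒ t = −τ ln(1 − 0.39) = τ × 0.494.
t = 4.84×10^6 s = 56.0 days.

56.0 days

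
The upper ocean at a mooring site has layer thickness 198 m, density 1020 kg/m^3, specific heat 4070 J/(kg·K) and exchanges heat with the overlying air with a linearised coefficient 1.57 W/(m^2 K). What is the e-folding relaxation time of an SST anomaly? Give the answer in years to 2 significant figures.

17 years

Areal heat capacity C = ρ c_p D = 1020 × 4070 × 198 = 8.22×10^8 J m⁻² K⁻¹.
Relaxation time τ = C / λ = 8.22×10^8 / 1.57 = 5.24×10^8 s.
In years: 5.24×10^8 s / (3.156×10^7 s/year) = 16.6 years.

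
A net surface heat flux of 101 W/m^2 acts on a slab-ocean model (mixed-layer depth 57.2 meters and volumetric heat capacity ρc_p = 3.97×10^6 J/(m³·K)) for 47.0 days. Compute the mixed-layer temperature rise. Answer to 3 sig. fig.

1.81 K

Areal heat capacity C = ρc_p × D = 3.97×10^6 × 57.2 = 2.27×10^8 J/(m²·K).
Net heat input Q = F Δt = 101 × (47.0 days × 86400 s/day) = 4.10×10^8 J/m².
ΔT = Q / C = 4.10×10^8 / 2.27×10^8 = 1.81 K.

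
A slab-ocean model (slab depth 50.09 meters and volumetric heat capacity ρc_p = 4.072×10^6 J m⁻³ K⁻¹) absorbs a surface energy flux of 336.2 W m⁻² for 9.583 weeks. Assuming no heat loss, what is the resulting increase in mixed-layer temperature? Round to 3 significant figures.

9.55 K

Areal heat capacity C = ρc_p × D = 4.072×10^6 × 50.09 = 2.04×10^8 J/(m^2 K).
Net heat input Q = F Δt = 336.2 × (9.583 weeks × 6.048×10^5 s/week) = 1.95×10^9 J/m².
ΔT = Q / C = 1.95×10^9 / 2.04×10^8 = 9.55 K.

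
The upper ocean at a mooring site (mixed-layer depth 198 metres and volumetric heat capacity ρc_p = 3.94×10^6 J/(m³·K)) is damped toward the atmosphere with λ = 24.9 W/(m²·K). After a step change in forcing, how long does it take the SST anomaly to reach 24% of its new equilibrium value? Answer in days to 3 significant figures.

Areal heat capacity C = ρc_p × D = 3.94×10^6 × 198 = 7.80×10^8 J m⁻² K⁻¹.
τ = C / λ = 7.80×10^8 / 24.9 = 3.13×10^7 s.
Fraction reached: 1 − e^(−t/τ) = 0.24 ⇒ t = −τ ln(1 − 0.24) = τ × 0.274.
t = 8.60×10^6 s = 99.5 days.

99.5 days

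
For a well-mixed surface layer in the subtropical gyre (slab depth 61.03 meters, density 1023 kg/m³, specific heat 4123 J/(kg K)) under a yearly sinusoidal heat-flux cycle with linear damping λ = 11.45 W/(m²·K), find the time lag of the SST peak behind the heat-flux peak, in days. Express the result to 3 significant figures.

78.5 days

Areal heat capacity C = ρ c_p D = 1023 × 4123 × 61.03 = 2.57×10^8 J/(m^2 K).
ω = 2π / 3.15×10^7 s = 1.99×10^-7 s⁻¹.
Phase lag φ = arctan(Cω/λ) = arctan(51.3/11.45) = 1.35 rad.
Time lag = φ / ω = 1.35 / 1.99×10^-7 = 6.78×10^6 s = 78.5 days.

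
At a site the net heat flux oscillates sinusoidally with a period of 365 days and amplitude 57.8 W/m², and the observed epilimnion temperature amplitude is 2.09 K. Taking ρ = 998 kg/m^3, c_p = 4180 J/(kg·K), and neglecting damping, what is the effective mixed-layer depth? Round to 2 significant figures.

ω = 2π / 3.15×10^7 s = 1.99×10^-7 s⁻¹.
Required C = F₀ / (A ω) = 57.8 / (2.09 × 1.99×10^-7) = 1.39×10^8 J/(m²·K).
D = C / (ρ c_p) = 1.39×10^8 / (998 × 4180) = 33.3 m.

33 m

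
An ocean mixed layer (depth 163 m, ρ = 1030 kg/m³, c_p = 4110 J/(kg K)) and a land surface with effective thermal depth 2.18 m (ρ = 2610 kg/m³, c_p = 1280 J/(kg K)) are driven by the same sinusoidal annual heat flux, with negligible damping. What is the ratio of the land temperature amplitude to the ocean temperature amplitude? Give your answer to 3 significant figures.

94.7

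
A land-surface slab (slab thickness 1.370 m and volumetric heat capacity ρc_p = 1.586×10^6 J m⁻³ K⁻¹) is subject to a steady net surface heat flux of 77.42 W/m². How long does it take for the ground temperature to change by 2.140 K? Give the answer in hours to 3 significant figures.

16.7 hours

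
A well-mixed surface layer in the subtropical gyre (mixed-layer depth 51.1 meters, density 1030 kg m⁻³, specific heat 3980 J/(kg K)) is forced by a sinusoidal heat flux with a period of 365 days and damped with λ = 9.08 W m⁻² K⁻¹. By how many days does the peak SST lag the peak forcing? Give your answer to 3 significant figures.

78.8 days

Areal heat capacity C = ρ c_p D = 1030 × 3980 × 51.1 = 2.09×10^8 J/(m²·K).
ω = 2π / 3.15×10^7 s = 1.99×10^-7 s⁻¹.
Phase lag φ = arctan(Cω/λ) = arctan(41.7/9.08) = 1.36 rad.
Time lag = φ / ω = 1.36 / 1.99×10^-7 = 6.81×10^6 s = 78.8 days.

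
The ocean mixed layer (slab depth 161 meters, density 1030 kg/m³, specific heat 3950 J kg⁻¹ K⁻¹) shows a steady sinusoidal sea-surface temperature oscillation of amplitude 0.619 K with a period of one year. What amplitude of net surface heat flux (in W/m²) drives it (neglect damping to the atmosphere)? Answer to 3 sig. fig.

Areal heat capacity C = ρ c_p D = 1030 × 3950 × 161 = 6.55×10^8 J/(m^2 K).
ω = 2π / 3.15×10^7 s = 1.99×10^-7 s⁻¹.
Cω = 6.55×10^8 × 1.99×10^-7 = 131 W/(m²·K).
F₀ = A × Cω = 0.619 × 131 = 80.8 W/m².

80.8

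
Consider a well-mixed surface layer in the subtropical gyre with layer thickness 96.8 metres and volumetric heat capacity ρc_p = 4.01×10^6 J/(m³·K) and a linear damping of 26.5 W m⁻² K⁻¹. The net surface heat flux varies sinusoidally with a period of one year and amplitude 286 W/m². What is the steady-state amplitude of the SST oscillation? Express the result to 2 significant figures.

Areal heat capacity C = ρc_p × D = 4.01×10^6 × 96.8 = 3.88×10^8 J/(m²·K).
Angular frequency ω = 2π / T = 2π / 3.15×10^7 s = 1.99×10^-7 s⁻¹.
√((Cω)² + λ²) = √((77.3)² + 26.5²) = 81.8 W/(m²·K).
Amplitude A = F₀ / √((Cω)²+λ²) = 286 / 81.8 = 3.50 K.

3.5 K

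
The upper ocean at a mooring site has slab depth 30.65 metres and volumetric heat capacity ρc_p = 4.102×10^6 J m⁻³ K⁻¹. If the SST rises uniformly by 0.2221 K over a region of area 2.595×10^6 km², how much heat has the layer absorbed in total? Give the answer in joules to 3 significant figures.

Areal heat capacity C = ρc_p × D = 4.102×10^6 × 30.65 = 1.26×10^8 J/(m²·K).
Heat per unit area: q = C ΔT = 1.26×10^8 × 0.2221 = 2.79×10^7 J/m².
Total heat: Q = q × A = 2.79×10^7 × (2.595×10^6 × 10⁶ m²) = 7.25×10^19 J.

7.25×10^19 J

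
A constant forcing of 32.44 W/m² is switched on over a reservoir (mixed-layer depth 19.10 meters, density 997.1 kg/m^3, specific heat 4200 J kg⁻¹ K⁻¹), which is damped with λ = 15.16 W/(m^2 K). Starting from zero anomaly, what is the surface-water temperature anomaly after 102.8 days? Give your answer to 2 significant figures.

Areal heat capacity C = ρ c_p D = 997.1 × 4200 × 19.10 = 8.00×10^7 J/(m^2 K).
τ = C / λ = 8.00×10^7 / 15.16 = 5.28×10^6 s.
Equilibrium anomaly ΔT_eq = F / λ = 32.44 / 15.16 = 2.14 K.
t = 102.8 days = 8.88×10^6 s, so t/τ = 1.68.
ΔT(t) = ΔT_eq (1 − e^(−t/τ)) = 2.14 × (1 − e^−1.68) = 1.74 K.

1.7 K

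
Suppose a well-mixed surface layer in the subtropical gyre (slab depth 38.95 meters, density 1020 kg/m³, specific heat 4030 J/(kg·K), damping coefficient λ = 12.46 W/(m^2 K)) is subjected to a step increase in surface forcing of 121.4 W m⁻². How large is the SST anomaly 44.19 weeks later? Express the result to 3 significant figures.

Areal heat capacity C = ρ c_p D = 1020 × 4030 × 38.95 = 1.60×10^8 J/(m^2 K).
τ = C / λ = 1.60×10^8 / 12.46 = 1.28×10^7 s.
Equilibrium anomaly ΔT_eq = F / λ = 121.4 / 12.46 = 9.74 K.
t = 44.19 weeks = 2.67×10^7 s, so t/τ = 2.08.
ΔT(t) = ΔT_eq (1 − e^(−t/τ)) = 9.74 × (1 − e^−2.08) = 8.53 K.

8.53 K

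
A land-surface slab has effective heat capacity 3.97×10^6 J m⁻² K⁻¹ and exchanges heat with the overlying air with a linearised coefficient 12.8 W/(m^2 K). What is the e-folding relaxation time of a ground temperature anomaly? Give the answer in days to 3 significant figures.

3.59 days

Areal heat capacity C = 3.97×10^6 J m⁻² K⁻¹ (given).
Relaxation time τ = C / λ = 3.97×10^6 / 12.8 = 3.10×10^5 s.
In days: 3.10×10^5 s / (86400 s/day) = 3.59 days.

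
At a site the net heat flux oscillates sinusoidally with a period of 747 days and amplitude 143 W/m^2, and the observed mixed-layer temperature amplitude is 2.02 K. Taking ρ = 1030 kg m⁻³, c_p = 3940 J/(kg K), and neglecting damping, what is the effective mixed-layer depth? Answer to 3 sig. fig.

179 m

ω = 2π / 6.45×10^7 s = 9.74×10^-8 s⁻¹.
Required C = F₀ / (A ω) = 143 / (2.02 × 9.74×10^-8) = 7.27×10^8 J/(m²·K).
D = C / (ρ c_p) = 7.27×10^8 / (1030 × 3940) = 179 m.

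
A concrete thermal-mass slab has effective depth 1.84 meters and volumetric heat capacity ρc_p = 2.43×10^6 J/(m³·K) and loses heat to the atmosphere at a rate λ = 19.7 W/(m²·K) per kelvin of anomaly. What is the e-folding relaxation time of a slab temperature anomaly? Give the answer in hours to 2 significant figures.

63 hours

Areal heat capacity C = ρc_p × D = 2.43×10^6 × 1.84 = 4.47×10^6 J/(m^2 K).
Relaxation time τ = C / λ = 4.47×10^6 / 19.7 = 2.27×10^5 s.
In hours: 2.27×10^5 s / (3600 s/hour) = 63.0 hours.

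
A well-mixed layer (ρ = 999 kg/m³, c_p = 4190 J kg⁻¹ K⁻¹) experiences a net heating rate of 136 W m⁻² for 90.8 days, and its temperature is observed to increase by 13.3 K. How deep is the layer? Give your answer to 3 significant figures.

Heat input Q = F Δt = 136 × 7.85×10^6 s = 1.07×10^9 J/m².
Required areal heat capacity C = Q / ΔT = 8.02×10^7 J/(m²·K).
Depth D = C / (ρ c_p) = 8.02×10^7 / (999 × 4190) = 19.2 m.

19.2 m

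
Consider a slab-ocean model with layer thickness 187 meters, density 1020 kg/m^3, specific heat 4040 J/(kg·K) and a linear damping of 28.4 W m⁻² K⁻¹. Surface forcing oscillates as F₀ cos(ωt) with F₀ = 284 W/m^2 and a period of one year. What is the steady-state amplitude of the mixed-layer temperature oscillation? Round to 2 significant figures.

1.8 K

Areal heat capacity C = ρ c_p D = 1020 × 4040 × 187 = 7.71×10^8 J/(m²·K).
Angular frequency ω = 2π / T = 2π / 3.15×10^7 s = 1.99×10^-7 s⁻¹.
√((Cω)² + λ²) = √((154)² + 28.4²) = 156 W/(m²·K).
Amplitude A = F₀ / √((Cω)²+λ²) = 284 / 156 = 1.82 K.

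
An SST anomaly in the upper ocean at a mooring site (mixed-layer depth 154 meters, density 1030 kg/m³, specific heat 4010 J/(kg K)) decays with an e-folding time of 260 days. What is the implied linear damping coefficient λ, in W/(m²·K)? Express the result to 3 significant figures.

Areal heat capacity C = ρ c_p D = 1030 × 4010 × 154 = 6.36×10^8 J/(m²·K).
τ = 260 days = 2.25×10^7 s.
λ = C / τ = 6.36×10^8 / 2.25×10^7 = 28.3 W/(m²·K).

28.3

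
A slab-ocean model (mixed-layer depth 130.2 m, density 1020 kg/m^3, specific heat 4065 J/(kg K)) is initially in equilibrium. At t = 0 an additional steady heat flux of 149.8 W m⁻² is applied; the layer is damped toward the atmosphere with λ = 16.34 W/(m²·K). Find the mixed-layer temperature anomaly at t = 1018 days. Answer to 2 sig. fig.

8.5 K

Areal heat capacity C = ρ c_p D = 1020 × 4065 × 130.2 = 5.40×10^8 J/(m²·K).
τ = C / λ = 5.40×10^8 / 16.34 = 3.30×10^7 s.
Equilibrium anomaly ΔT_eq = F / λ = 149.8 / 16.34 = 9.17 K.
t = 1018 days = 8.80×10^7 s, so t/τ = 2.66.
ΔT(t) = ΔT_eq (1 − e^(−t/τ)) = 9.17 × (1 − e^−2.66) = 8.53 K.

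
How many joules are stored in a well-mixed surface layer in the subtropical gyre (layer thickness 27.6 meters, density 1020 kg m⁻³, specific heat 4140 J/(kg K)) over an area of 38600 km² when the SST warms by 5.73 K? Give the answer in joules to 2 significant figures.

Areal heat capacity C = ρ c_p D = 1020 × 4140 × 27.6 = 1.17×10^8 J m⁻² K⁻¹.
Heat per unit area: q = C ΔT = 1.17×10^8 × 5.73 = 6.68×10^8 J/m².
Total heat: Q = q × A = 6.68×10^8 × (38600 × 10⁶ m²) = 2.58×10^19 J.

2.6×10^19 J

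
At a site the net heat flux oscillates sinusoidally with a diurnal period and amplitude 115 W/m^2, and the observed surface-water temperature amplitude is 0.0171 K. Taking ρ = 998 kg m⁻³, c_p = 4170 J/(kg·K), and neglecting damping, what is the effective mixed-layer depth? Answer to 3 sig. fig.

22.2 m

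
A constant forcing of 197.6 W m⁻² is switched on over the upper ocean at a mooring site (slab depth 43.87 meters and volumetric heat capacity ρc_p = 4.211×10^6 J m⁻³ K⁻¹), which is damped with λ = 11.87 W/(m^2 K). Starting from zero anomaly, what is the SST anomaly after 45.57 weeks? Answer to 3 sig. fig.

13.8 K

Areal heat capacity C = ρc_p × D = 4.211×10^6 × 43.87 = 1.85×10^8 J/(m²·K).
τ = C / λ = 1.85×10^8 / 11.87 = 1.56×10^7 s.
Equilibrium anomaly ΔT_eq = F / λ = 197.6 / 11.87 = 16.6 K.
t = 45.57 weeks = 2.76×10^7 s, so t/τ = 1.77.
ΔT(t) = ΔT_eq (1 − e^(−t/τ)) = 16.6 × (1 − e^−1.77) = 13.8 K.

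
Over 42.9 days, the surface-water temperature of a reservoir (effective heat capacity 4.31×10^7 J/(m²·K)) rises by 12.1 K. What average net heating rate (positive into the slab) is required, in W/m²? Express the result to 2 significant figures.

Areal heat capacity C = 4.31×10^7 J/(m²·K) (given).
Required heat per unit area: Q = C ΔT = 4.31×10^7 × 12.1 = 5.22×10^8 J/m².
Flux F = Q / Δt = 5.22×10^8 / 3.71×10^6 s = 141 W/m².

140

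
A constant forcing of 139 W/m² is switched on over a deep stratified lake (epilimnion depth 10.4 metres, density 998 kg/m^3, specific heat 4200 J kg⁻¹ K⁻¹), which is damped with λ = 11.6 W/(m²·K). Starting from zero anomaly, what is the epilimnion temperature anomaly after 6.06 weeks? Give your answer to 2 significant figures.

7.5 K

Areal heat capacity C = ρ c_p D = 998 × 4200 × 10.4 = 4.36×10^7 J/(m^2 K).
τ = C / λ = 4.36×10^7 / 11.6 = 3.76×10^6 s.
Equilibrium anomaly ΔT_eq = F / λ = 139 / 11.6 = 12.0 K.
t = 6.06 weeks = 3.67×10^6 s, so t/τ = 0.975.
ΔT(t) = ΔT_eq (1 − e^(−t/τ)) = 12.0 × (1 − e^−0.975) = 7.46 K.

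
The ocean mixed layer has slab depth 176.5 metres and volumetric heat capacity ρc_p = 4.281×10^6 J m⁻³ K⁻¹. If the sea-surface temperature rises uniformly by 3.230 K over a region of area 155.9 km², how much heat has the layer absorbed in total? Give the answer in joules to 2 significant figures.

Areal heat capacity C = ρc_p × D = 4.281×10^6 × 176.5 = 7.56×10^8 J/(m²·K).
Heat per unit area: q = C ΔT = 7.56×10^8 × 3.230 = 2.44×10^9 J/m².
Total heat: Q = q × A = 2.44×10^9 × (155.9 × 10⁶ m²) = 3.80×10^17 J.

3.8×10^17 J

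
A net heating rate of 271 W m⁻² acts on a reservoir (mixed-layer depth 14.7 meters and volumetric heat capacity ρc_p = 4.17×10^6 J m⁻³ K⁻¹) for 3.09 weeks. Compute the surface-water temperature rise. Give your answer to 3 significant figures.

8.26 K

Areal heat capacity C = ρc_p × D = 4.17×10^6 × 14.7 = 6.13×10^7 J m⁻² K⁻¹.
Net heat input Q = F Δt = 271 × (3.09 weeks × 6.048×10^5 s/week) = 5.06×10^8 J/m².
ΔT = Q / C = 5.06×10^8 / 6.13×10^7 = 8.26 K.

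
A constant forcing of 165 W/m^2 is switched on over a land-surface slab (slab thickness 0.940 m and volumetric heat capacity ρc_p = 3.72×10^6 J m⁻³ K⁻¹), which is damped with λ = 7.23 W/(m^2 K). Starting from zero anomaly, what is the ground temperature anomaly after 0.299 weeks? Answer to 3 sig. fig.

7.12 K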